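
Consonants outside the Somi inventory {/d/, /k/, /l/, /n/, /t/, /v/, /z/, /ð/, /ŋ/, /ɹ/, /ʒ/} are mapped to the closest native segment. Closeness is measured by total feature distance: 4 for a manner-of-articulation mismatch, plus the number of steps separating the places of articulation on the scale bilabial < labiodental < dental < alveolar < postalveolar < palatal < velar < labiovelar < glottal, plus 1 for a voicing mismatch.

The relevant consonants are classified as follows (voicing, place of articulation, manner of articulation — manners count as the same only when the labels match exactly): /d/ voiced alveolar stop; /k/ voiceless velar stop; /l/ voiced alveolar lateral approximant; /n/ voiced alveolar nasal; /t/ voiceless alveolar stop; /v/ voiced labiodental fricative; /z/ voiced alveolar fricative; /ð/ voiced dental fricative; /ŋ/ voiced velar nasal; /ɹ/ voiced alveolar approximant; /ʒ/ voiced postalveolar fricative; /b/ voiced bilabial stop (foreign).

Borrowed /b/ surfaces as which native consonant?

d

/d/ is closest: same manner (stop), place distance 3 (bilabial→alveolar), same voicing; total 3. Next closest is /t/ at distance 4.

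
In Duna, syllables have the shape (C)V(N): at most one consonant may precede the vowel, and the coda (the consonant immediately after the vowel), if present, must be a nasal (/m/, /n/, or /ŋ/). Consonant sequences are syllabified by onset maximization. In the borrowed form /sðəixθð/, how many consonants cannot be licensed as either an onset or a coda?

Under (C)V(N), the unsyllabifiable consonants are /s/, /x/, /θ/, /ð/ (only a nasal (/m/, /n/, or /ŋ/) is licensed in coda position; onsets are limited to one consonant).

4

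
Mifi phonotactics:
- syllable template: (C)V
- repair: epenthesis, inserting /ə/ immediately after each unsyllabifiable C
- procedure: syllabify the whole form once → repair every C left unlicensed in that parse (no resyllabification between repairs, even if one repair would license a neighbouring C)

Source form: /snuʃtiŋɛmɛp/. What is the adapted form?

Under (C)V, the unsyllabifiable consonants are /s/, /ʃ/, /p/ (no codas are permitted; onsets are limited to one consonant).
Each unlicensed consonant becomes the onset of a new syllable: /s/ → /sə/, /ʃ/ → /ʃə/, /p/ → /pə/.

sənuʃətiŋɛmɛpə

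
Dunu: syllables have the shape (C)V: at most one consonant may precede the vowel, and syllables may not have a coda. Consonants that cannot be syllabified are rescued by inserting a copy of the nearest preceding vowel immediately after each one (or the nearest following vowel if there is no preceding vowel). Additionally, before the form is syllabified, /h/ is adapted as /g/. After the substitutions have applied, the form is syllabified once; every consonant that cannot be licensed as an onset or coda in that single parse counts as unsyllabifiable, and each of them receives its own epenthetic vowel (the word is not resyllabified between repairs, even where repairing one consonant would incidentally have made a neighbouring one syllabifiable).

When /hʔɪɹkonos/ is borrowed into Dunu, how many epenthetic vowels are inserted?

3

After substitution the input is /gʔɪɹkonos/.
The unsyllabifiable consonants are /g/, /ɹ/, /s/; each receives one epenthetic vowel.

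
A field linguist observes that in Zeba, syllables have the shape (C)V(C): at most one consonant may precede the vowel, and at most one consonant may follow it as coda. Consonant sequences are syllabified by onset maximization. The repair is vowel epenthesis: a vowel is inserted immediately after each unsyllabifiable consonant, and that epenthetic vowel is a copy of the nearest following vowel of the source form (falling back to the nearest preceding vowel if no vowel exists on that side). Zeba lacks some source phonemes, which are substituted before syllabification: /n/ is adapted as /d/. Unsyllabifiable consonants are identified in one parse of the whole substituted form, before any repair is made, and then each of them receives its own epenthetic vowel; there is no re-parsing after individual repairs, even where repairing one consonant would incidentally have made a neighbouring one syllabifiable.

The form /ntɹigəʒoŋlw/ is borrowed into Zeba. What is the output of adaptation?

ditiɹigəʒoŋlowo

Substitution: /n/ → /d/, giving /dtɹigəʒoŋlw/.
Syllabifying with onset maximization leaves /d/, /t/, /l/, /w/ stranded (at most one coda consonant is licensed; onsets are limited to one consonant).
Epenthesis after each stranded consonant: /d/ → /di/, /t/ → /ti/, /l/ → /lo/, /w/ → /wo/.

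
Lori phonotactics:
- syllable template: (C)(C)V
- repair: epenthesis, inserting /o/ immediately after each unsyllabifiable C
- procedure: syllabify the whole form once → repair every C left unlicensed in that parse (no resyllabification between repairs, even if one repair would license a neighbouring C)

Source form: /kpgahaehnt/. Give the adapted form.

kopgahaehonoto

Under (C)(C)V, the unsyllabifiable consonants are /k/, /h/, /n/, /t/ (no codas are permitted; onsets may contain at most 2 consonants).
Each unlicensed consonant becomes the onset of a new syllable: /k/ → /ko/, /h/ → /ho/, /n/ → /no/, /t/ → /to/.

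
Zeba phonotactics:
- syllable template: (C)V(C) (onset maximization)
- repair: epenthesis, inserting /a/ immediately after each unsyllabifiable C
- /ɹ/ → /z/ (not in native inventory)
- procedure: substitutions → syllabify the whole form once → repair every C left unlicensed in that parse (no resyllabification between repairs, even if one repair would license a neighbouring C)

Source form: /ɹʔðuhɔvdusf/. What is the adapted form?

zaʔaðuhɔvdusfa

Substitution: /ɹ/ → /z/, giving /zʔðuhɔvdusf/.
Syllabifying with onset maximization leaves /z/, /ʔ/, /f/ stranded (at most one coda consonant is licensed; onsets are limited to one consonant).
Epenthesis after each stranded consonant: /z/ → /za/, /ʔ/ → /ʔa/, /f/ → /fa/.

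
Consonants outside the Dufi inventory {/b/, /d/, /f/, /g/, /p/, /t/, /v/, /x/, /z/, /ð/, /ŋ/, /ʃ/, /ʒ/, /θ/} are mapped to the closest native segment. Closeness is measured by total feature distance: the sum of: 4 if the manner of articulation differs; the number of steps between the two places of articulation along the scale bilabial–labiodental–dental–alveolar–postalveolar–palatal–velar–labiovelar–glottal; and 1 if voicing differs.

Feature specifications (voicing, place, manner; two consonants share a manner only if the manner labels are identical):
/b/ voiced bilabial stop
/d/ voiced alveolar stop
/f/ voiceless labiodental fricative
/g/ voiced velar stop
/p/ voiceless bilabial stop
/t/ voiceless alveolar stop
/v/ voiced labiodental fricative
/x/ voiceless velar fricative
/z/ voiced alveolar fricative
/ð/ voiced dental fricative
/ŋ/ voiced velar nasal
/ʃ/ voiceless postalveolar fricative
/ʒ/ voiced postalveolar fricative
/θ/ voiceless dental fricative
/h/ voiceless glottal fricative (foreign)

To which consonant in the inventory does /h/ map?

x

/x/ is closest: same manner (fricative), place distance 2 (glottal→velar), same voicing; total 2. Next closest is /ʃ/ at distance 4.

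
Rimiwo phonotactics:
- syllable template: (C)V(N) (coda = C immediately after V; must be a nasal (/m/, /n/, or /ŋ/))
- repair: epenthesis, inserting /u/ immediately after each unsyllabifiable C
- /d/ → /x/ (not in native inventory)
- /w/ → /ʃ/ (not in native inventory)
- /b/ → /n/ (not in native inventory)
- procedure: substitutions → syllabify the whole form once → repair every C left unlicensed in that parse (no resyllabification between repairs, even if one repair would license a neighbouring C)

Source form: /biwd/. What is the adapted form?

niʃuxu

Substitution: /b/ → /n/, /w/ → /ʃ/, /d/ → /x/, giving /niʃx/.
Under (C)V(N), the unsyllabifiable consonants are /ʃ/, /x/ (only a nasal (/m/, /n/, or /ŋ/) is licensed in coda position; onsets are limited to one consonant).
Epenthesis after each stranded consonant: /ʃ/ → /ʃu/, /x/ → /xu/.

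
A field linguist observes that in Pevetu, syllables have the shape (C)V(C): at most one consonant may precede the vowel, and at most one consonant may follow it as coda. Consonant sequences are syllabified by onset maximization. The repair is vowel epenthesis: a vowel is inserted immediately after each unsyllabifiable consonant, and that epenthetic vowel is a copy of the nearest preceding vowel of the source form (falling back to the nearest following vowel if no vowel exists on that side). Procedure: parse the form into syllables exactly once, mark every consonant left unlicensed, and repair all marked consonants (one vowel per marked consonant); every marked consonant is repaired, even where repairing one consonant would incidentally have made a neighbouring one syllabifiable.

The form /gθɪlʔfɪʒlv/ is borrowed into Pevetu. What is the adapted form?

Syllabifying with onset maximization leaves /g/, /ʔ/, /l/, /v/ stranded (at most one coda consonant is licensed; onsets are limited to one consonant).
Epenthesis after each stranded consonant: /g/ → /gɪ/, /ʔ/ → /ʔɪ/, /l/ → /lɪ/, /v/ → /vɪ/.

gɪθɪlʔɪfɪʒlɪvɪ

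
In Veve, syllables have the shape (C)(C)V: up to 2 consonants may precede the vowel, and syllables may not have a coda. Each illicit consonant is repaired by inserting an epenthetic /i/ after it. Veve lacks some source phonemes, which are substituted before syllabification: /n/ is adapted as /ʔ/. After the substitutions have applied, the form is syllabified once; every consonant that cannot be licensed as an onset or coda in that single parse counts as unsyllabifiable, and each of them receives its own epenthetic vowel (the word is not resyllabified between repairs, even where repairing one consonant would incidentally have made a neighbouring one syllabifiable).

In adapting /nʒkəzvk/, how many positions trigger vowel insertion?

4

After substitution the input is /ʔʒkəzvk/.
The unsyllabifiable consonants are /ʔ/, /z/, /v/, /k/; each receives one epenthetic vowel.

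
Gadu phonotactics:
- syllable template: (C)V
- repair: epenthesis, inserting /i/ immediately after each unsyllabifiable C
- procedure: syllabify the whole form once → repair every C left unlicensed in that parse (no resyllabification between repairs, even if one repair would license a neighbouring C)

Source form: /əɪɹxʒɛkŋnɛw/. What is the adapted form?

Under (C)V, the unsyllabifiable consonants are /ɹ/, /x/, /k/, /ŋ/, /w/ (no codas are permitted; onsets are limited to one consonant).
Inserting the epenthetic vowel yields /ɹ/ → /ɹi/, /x/ → /xi/, /k/ → /ki/, /ŋ/ → /ŋi/, /w/ → /wi/.

əɪɹixiʒɛkiŋinɛwi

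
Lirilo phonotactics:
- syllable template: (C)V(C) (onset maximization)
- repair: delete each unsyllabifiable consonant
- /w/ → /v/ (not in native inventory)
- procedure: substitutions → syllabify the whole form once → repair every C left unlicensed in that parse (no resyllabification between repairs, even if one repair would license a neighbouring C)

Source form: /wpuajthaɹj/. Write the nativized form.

Substitution: /w/ → /v/, giving /vpuajthaɹj/.
The consonants /v/, /t/, /j/ cannot be parsed into a legal (C)V(C) syllable (at most one coda consonant is licensed; onsets are limited to one consonant).
Deletion applies to /v/, /t/, /j/.

puajhaɹ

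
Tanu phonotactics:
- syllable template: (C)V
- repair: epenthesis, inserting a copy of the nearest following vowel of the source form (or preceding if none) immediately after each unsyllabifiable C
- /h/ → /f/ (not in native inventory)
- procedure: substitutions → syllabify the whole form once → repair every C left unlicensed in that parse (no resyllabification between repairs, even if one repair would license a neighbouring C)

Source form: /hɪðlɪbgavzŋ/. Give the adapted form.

fɪðɪlɪbagavazaŋa

Substitution: /h/ → /f/, giving /fɪðlɪbgavzŋ/.
Syllabifying with onset maximization leaves /ð/, /b/, /v/, /z/, /ŋ/ stranded (no codas are permitted; onsets are limited to one consonant).
Inserting the epenthetic vowel yields /ð/ → /ðɪ/, /b/ → /ba/, /v/ → /va/, /z/ → /za/, /ŋ/ → /ŋa/.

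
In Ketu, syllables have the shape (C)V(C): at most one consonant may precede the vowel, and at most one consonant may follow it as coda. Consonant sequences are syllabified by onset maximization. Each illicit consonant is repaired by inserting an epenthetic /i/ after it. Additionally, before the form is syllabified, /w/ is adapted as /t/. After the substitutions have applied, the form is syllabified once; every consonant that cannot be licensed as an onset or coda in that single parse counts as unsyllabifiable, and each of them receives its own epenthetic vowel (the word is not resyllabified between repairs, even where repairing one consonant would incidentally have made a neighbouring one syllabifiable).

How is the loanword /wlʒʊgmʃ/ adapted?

Substitution: /w/ → /t/, giving /tlʒʊgmʃ/.
Syllabifying with onset maximization leaves /t/, /l/, /m/, /ʃ/ stranded (at most one coda consonant is licensed; onsets are limited to one consonant).
Each unlicensed consonant becomes the onset of a new syllable: /t/ → /ti/, /l/ → /li/, /m/ → /mi/, /ʃ/ → /ʃi/.

tiliʒʊgmiʃi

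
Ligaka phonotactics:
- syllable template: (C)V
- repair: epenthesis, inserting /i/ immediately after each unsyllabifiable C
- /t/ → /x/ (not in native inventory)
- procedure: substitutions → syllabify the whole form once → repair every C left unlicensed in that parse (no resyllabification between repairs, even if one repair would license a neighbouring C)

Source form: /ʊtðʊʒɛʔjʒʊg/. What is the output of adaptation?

ʊxiðʊʒɛʔijiʒʊgi

Substitution: /t/ → /x/, giving /ʊxðʊʒɛʔjʒʊg/.
Under (C)V, the unsyllabifiable consonants are /x/, /ʔ/, /j/, /g/ (no codas are permitted; onsets are limited to one consonant).
Epenthesis after each stranded consonant: /x/ → /xi/, /ʔ/ → /ʔi/, /j/ → /ji/, /g/ → /gi/.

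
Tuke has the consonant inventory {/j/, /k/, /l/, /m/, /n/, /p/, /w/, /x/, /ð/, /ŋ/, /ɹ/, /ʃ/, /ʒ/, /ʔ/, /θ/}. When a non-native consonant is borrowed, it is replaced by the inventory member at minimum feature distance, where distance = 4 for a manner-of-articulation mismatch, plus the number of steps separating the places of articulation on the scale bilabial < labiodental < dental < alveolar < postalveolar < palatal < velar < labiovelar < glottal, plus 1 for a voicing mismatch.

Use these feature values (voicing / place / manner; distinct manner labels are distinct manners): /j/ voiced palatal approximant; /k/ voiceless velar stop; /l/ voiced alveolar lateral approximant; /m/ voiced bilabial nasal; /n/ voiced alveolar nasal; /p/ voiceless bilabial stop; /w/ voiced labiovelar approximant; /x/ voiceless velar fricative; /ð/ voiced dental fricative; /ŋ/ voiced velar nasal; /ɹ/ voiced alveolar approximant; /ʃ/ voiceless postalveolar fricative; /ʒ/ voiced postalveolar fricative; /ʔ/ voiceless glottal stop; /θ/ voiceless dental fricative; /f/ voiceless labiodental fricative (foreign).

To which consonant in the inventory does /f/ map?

θ

/θ/ is closest: same manner (fricative), place distance 1 (labiodental→dental), same voicing; total 1. Next closest is /ð/ at distance 2.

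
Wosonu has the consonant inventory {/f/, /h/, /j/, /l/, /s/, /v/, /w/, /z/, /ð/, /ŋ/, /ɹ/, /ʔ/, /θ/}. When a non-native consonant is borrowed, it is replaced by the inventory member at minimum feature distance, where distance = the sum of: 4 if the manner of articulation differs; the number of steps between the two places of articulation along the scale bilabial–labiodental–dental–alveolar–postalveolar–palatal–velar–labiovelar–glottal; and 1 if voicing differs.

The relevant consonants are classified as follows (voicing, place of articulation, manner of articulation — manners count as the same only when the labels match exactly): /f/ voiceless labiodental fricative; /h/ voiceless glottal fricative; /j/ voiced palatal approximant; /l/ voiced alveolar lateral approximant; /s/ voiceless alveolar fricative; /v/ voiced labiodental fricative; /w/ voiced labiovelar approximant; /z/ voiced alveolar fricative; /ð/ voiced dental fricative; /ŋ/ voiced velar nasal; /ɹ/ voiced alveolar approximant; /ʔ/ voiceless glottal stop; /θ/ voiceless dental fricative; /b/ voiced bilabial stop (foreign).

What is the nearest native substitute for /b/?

v

/v/ is closest: manner differs (stop→fricative, +4), place distance 1 (bilabial→labiodental), same voicing; total 5. Next closest is /f/ at distance 6.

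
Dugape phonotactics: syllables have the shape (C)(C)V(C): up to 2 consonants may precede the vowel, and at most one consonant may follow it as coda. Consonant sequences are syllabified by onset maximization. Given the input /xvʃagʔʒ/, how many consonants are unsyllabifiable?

Syllabifying with onset maximization leaves /x/, /ʔ/, /ʒ/ stranded (at most one coda consonant is licensed; onsets may contain at most 2 consonants).

3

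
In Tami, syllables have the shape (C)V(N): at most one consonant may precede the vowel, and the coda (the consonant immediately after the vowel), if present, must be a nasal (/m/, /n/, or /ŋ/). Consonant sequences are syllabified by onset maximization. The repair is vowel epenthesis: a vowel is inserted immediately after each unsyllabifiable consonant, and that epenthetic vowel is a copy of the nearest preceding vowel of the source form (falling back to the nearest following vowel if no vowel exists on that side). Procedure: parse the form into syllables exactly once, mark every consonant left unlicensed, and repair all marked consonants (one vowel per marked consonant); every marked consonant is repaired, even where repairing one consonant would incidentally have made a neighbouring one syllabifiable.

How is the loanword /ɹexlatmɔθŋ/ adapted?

Syllabifying with onset maximization leaves /x/, /t/, /θ/, /ŋ/ stranded (only a nasal (/m/, /n/, or /ŋ/) is licensed in coda position; onsets are limited to one consonant).
Epenthesis after each stranded consonant: /x/ → /xe/, /t/ → /ta/, /θ/ → /θɔ/, /ŋ/ → /ŋɔ/.

ɹexelatamɔθɔŋɔ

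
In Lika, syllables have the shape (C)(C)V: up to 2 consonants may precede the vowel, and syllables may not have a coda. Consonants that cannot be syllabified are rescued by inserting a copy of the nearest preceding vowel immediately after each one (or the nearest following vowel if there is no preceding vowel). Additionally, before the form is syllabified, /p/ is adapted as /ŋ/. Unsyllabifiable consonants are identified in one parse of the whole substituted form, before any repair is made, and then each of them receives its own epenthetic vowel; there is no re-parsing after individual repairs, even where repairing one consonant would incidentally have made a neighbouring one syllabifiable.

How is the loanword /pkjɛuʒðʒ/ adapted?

ŋɛkjɛuʒuðuʒu

Substitution: /p/ → /ŋ/, giving /ŋkjɛuʒðʒ/.
The consonants /ŋ/, /ʒ/, /ð/, /ʒ/ cannot be parsed into a legal (C)(C)V syllable (no codas are permitted; onsets may contain at most 2 consonants).
Each unlicensed consonant becomes the onset of a new syllable: /ŋ/ → /ŋɛ/, /ʒ/ → /ʒu/, /ð/ → /ðu/, /ʒ/ → /ʒu/.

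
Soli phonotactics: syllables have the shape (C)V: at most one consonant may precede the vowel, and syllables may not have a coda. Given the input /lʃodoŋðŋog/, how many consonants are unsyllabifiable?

4

The consonants /l/, /ŋ/, /ð/, /g/ cannot be parsed into a legal (C)V syllable (no codas are permitted; onsets are limited to one consonant).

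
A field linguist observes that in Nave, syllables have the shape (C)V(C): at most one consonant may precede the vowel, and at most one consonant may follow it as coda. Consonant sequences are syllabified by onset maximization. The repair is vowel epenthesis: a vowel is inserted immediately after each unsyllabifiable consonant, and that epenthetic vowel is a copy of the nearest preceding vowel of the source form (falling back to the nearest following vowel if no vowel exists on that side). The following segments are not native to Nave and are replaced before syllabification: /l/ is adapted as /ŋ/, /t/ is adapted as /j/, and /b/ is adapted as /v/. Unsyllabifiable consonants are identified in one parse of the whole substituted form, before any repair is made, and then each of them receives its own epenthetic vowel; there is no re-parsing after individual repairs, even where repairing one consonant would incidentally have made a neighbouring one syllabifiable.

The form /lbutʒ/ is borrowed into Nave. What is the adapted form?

ŋuvujʒu

Substitution: /l/ → /ŋ/, /b/ → /v/, /t/ → /j/, giving /ŋvujʒ/.
The consonants /ŋ/, /ʒ/ cannot be parsed into a legal (C)V(C) syllable (at most one coda consonant is licensed; onsets are limited to one consonant).
Inserting the epenthetic vowel yields /ŋ/ → /ŋu/, /ʒ/ → /ʒu/.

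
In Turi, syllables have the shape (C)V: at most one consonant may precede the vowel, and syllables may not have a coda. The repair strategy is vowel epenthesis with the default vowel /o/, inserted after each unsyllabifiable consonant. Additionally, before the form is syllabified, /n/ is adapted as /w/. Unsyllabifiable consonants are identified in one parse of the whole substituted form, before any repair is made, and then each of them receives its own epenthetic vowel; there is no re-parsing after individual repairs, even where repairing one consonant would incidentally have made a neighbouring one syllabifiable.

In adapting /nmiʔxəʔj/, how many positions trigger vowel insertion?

After substitution the input is /wmiʔxəʔj/.
The unsyllabifiable consonants are /w/, /ʔ/, /ʔ/, /j/; each receives one epenthetic vowel.

4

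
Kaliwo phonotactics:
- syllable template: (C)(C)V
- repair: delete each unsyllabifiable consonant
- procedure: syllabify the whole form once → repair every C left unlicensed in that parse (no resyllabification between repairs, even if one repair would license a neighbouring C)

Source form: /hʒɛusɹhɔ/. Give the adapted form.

hʒɛuɹhɔ

Syllabifying with onset maximization leaves /s/ stranded (no codas are permitted; onsets may contain at most 2 consonants).
Deleting the stranded consonants removes /s/.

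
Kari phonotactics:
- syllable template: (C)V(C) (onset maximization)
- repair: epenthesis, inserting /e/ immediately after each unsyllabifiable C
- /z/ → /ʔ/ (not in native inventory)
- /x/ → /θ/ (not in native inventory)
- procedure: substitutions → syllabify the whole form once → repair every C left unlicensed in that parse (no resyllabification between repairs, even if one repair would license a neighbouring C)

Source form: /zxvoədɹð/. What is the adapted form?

Substitution: /z/ → /ʔ/, /x/ → /θ/, giving /ʔθvoədɹð/.
The consonants /ʔ/, /θ/, /ɹ/, /ð/ cannot be parsed into a legal (C)V(C) syllable (at most one coda consonant is licensed; onsets are limited to one consonant).
Inserting the epenthetic vowel yields /ʔ/ → /ʔe/, /θ/ → /θe/, /ɹ/ → /ɹe/, /ð/ → /ðe/.

ʔeθevoədɹeðe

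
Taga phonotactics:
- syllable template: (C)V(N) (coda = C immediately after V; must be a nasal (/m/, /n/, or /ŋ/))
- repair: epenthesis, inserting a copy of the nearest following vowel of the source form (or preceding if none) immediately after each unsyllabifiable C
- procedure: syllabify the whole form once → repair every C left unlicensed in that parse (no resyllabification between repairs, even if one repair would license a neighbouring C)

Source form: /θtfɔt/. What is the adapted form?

θɔtɔfɔtɔ

Under (C)V(N), the unsyllabifiable consonants are /θ/, /t/, /t/ (only a nasal (/m/, /n/, or /ŋ/) is licensed in coda position; onsets are limited to one consonant).
Each unlicensed consonant becomes the onset of a new syllable: /θ/ → /θɔ/, /t/ → /tɔ/, /t/ → /tɔ/.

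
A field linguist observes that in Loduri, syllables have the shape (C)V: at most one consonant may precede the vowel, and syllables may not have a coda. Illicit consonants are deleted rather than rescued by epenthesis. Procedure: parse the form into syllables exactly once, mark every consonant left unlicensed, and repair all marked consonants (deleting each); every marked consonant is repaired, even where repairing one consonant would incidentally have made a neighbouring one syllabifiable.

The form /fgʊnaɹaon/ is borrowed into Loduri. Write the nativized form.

The consonants /f/, /n/ cannot be parsed into a legal (C)V syllable (no codas are permitted; onsets are limited to one consonant).
Deletion applies to /f/, /n/.

gʊnaɹao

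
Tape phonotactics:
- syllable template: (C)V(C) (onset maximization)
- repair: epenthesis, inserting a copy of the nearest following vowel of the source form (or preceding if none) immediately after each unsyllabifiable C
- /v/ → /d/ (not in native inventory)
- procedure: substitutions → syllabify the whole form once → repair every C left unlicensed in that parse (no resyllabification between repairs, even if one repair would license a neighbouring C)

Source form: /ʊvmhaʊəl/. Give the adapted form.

Substitution: /v/ → /d/, giving /ʊdmhaʊəl/.
Under (C)V(C), the unsyllabifiable consonants are /m/ (at most one coda consonant is licensed; onsets are limited to one consonant).
Inserting the epenthetic vowel yields /m/ → /ma/.

ʊdmahaʊəl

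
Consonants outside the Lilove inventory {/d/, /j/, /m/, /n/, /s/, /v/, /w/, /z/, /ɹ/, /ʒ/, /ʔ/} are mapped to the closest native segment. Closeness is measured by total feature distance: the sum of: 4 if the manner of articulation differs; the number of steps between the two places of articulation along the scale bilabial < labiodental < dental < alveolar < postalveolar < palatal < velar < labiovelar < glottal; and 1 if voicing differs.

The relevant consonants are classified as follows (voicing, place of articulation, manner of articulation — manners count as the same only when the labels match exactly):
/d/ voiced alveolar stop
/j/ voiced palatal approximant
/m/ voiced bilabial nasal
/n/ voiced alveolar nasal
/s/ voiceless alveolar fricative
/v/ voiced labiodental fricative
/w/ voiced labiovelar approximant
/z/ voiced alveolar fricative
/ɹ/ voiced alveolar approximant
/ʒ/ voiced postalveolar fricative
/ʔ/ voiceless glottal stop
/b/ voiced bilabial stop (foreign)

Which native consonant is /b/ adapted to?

d

/d/ is closest: same manner (stop), place distance 3 (bilabial→alveolar), same voicing; total 3. Next closest is /m/ at distance 4.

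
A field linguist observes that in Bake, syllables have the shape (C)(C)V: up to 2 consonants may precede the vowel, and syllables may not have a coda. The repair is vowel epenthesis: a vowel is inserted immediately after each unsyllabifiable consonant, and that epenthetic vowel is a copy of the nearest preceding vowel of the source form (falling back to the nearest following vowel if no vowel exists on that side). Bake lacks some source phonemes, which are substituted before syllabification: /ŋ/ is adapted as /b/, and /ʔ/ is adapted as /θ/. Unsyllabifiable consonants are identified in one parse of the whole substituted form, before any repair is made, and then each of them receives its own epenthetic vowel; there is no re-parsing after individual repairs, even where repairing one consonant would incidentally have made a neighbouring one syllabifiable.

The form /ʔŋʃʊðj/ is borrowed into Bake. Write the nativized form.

θʊbʃʊðʊjʊ

Substitution: /ʔ/ → /θ/, /ŋ/ → /b/, giving /θbʃʊðj/.
The consonants /θ/, /ð/, /j/ cannot be parsed into a legal (C)(C)V syllable (no codas are permitted; onsets may contain at most 2 consonants).
Each unlicensed consonant becomes the onset of a new syllable: /θ/ → /θʊ/, /ð/ → /ðʊ/, /j/ → /jʊ/.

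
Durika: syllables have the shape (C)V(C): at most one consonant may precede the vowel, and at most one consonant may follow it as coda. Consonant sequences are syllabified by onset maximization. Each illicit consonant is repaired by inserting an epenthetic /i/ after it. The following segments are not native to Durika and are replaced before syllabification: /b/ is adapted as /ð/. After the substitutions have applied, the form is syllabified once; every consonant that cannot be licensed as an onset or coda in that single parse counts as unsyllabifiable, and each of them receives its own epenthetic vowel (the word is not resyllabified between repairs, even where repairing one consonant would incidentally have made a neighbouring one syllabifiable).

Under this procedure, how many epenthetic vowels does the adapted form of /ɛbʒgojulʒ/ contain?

After substitution the input is /ɛðʒgojulʒ/.
The unsyllabifiable consonants are /ʒ/, /ʒ/; each receives one epenthetic vowel.

2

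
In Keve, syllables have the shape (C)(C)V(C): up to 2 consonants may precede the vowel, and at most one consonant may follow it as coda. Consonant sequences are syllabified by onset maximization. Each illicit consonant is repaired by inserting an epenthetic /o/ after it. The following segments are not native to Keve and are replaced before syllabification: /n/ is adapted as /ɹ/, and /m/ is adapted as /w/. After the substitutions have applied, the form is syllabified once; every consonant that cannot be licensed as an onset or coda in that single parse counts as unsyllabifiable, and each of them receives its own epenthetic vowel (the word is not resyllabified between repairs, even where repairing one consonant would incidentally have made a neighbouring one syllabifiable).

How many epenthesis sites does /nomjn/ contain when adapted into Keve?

After substitution the input is /ɹowjɹ/.
The unsyllabifiable consonants are /j/, /ɹ/; each receives one epenthetic vowel.

2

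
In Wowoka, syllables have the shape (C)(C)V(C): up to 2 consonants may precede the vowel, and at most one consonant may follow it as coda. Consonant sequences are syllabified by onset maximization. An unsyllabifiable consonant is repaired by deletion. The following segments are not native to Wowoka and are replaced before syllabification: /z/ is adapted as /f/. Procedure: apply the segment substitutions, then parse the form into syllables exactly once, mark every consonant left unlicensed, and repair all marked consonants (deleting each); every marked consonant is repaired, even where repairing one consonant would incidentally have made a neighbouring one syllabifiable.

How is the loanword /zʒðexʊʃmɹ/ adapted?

ʒðexʊʃ

Substitution: /z/ → /f/, giving /fʒðexʊʃmɹ/.
Under (C)(C)V(C), the unsyllabifiable consonants are /f/, /m/, /ɹ/ (at most one coda consonant is licensed; onsets may contain at most 2 consonants).
Deleting the stranded consonants removes /f/, /m/, /ɹ/.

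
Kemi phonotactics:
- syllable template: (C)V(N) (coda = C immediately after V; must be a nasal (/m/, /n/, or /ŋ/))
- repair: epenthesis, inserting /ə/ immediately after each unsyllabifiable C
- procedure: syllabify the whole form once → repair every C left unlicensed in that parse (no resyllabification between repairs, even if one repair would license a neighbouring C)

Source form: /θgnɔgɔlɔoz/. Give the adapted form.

θəgənɔgɔlɔozə

Syllabifying with onset maximization leaves /θ/, /g/, /z/ stranded (only a nasal (/m/, /n/, or /ŋ/) is licensed in coda position; onsets are limited to one consonant).
Inserting the epenthetic vowel yields /θ/ → /θə/, /g/ → /gə/, /z/ → /zə/.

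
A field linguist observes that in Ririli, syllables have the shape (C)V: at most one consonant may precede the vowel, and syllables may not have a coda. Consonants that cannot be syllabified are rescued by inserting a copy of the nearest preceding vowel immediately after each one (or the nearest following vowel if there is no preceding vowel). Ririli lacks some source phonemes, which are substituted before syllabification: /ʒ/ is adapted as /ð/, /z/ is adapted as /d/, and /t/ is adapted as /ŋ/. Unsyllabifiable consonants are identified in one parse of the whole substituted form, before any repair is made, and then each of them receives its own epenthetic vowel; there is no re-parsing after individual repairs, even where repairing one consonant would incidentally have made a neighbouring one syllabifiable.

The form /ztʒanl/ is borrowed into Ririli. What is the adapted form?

Substitution: /z/ → /d/, /t/ → /ŋ/, /ʒ/ → /ð/, giving /dŋðanl/.
Under (C)V, the unsyllabifiable consonants are /d/, /ŋ/, /n/, /l/ (no codas are permitted; onsets are limited to one consonant).
Inserting the epenthetic vowel yields /d/ → /da/, /ŋ/ → /ŋa/, /n/ → /na/, /l/ → /la/.

daŋaðanala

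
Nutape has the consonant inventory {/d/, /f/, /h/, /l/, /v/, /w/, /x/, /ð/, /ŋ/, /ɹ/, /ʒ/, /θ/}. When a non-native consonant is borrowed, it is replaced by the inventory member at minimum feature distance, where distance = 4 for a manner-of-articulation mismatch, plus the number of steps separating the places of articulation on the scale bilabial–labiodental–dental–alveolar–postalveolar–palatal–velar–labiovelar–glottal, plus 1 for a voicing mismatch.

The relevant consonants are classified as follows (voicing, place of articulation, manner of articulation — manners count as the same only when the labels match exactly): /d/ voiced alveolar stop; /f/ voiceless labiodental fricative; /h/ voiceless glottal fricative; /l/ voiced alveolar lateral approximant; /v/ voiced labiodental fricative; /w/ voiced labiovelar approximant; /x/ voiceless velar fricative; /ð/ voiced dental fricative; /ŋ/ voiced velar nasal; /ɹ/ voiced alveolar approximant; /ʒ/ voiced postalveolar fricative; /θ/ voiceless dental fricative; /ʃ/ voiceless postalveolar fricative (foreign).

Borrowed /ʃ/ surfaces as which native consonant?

/ʒ/ is closest: same manner (fricative), place distance 0 (postalveolar→postalveolar), voicing differs (+1); total 1. Next closest is /x/ at distance 2.

ʒ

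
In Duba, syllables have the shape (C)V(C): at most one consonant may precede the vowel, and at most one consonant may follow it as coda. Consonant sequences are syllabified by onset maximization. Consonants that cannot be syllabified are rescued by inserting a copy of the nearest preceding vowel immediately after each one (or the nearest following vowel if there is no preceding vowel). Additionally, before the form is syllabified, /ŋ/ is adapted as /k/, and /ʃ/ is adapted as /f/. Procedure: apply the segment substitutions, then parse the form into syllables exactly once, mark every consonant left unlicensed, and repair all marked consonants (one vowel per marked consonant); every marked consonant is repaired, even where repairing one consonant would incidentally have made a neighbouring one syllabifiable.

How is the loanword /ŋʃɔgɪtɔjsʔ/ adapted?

kɔfɔgɪtɔjsɔʔɔ

Substitution: /ŋ/ → /k/, /ʃ/ → /f/, giving /kfɔgɪtɔjsʔ/.
The consonants /k/, /s/, /ʔ/ cannot be parsed into a legal (C)V(C) syllable (at most one coda consonant is licensed; onsets are limited to one consonant).
Inserting the epenthetic vowel yields /k/ → /kɔ/, /s/ → /sɔ/, /ʔ/ → /ʔɔ/.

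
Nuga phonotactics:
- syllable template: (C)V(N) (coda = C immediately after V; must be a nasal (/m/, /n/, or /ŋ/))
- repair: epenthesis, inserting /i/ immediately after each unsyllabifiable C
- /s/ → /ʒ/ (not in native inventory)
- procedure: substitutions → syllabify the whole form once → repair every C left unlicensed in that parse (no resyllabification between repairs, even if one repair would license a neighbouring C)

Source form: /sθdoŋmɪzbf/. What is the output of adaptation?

Substitution: /s/ → /ʒ/, giving /ʒθdoŋmɪzbf/.
The consonants /ʒ/, /θ/, /z/, /b/, /f/ cannot be parsed into a legal (C)V(N) syllable (only a nasal (/m/, /n/, or /ŋ/) is licensed in coda position; onsets are limited to one consonant).
Epenthesis after each stranded consonant: /ʒ/ → /ʒi/, /θ/ → /θi/, /z/ → /zi/, /b/ → /bi/, /f/ → /fi/.

ʒiθidoŋmɪzibifi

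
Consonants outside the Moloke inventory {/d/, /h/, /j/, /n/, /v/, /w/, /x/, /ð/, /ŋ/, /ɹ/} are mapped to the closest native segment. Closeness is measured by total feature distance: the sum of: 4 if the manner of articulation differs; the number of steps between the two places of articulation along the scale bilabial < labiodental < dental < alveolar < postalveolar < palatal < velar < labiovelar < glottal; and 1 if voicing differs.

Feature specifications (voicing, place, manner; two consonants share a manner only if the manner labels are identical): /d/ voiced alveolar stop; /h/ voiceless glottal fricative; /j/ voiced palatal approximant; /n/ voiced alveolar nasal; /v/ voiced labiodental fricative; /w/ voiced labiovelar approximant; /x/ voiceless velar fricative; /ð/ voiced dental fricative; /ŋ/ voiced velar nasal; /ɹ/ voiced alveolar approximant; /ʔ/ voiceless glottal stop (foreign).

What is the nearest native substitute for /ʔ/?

/h/ is closest: manner differs (stop→fricative, +4), place distance 0 (glottal→glottal), same voicing; total 4. Next closest is /d/ at distance 6.

h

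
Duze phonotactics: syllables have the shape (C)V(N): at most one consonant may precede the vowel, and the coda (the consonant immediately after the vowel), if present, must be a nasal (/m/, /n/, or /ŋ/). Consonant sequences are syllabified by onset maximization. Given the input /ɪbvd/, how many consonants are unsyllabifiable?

The consonants /b/, /v/, /d/ cannot be parsed into a legal (C)V(N) syllable (only a nasal (/m/, /n/, or /ŋ/) is licensed in coda position; onsets are limited to one consonant).

3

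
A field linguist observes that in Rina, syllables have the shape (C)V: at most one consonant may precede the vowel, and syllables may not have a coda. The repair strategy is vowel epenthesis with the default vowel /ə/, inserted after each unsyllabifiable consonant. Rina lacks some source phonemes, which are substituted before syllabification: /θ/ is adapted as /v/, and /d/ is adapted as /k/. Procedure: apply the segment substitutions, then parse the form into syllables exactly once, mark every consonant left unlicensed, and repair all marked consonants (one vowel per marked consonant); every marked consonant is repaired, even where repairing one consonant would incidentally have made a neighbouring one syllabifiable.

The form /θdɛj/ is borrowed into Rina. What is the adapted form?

vəkɛjə

Substitution: /θ/ → /v/, /d/ → /k/, giving /vkɛj/.
Under (C)V, the unsyllabifiable consonants are /v/, /j/ (no codas are permitted; onsets are limited to one consonant).
Epenthesis after each stranded consonant: /v/ → /və/, /j/ → /jə/.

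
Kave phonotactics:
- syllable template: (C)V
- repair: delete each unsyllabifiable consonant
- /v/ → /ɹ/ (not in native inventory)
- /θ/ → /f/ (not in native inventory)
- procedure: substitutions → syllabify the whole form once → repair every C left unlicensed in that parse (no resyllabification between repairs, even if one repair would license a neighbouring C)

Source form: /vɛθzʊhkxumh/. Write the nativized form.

Substitution: /v/ → /ɹ/, /θ/ → /f/, giving /ɹɛfzʊhkxumh/.
The consonants /f/, /h/, /k/, /m/, /h/ cannot be parsed into a legal (C)V syllable (no codas are permitted; onsets are limited to one consonant).
Deleting the stranded consonants removes /f/, /h/, /k/, /m/, /h/.

ɹɛzʊxu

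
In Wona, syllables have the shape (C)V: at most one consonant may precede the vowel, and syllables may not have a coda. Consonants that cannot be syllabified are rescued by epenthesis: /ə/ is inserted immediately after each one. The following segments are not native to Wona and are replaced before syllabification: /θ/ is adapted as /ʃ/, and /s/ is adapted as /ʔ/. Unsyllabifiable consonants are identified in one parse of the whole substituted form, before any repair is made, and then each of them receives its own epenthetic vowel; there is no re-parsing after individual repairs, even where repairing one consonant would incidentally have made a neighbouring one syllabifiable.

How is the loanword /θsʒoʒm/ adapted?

ʃəʔəʒoʒəmə

Substitution: /θ/ → /ʃ/, /s/ → /ʔ/, giving /ʃʔʒoʒm/.
Syllabifying with onset maximization leaves /ʃ/, /ʔ/, /ʒ/, /m/ stranded (no codas are permitted; onsets are limited to one consonant).
Each unlicensed consonant becomes the onset of a new syllable: /ʃ/ → /ʃə/, /ʔ/ → /ʔə/, /ʒ/ → /ʒə/, /m/ → /mə/.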